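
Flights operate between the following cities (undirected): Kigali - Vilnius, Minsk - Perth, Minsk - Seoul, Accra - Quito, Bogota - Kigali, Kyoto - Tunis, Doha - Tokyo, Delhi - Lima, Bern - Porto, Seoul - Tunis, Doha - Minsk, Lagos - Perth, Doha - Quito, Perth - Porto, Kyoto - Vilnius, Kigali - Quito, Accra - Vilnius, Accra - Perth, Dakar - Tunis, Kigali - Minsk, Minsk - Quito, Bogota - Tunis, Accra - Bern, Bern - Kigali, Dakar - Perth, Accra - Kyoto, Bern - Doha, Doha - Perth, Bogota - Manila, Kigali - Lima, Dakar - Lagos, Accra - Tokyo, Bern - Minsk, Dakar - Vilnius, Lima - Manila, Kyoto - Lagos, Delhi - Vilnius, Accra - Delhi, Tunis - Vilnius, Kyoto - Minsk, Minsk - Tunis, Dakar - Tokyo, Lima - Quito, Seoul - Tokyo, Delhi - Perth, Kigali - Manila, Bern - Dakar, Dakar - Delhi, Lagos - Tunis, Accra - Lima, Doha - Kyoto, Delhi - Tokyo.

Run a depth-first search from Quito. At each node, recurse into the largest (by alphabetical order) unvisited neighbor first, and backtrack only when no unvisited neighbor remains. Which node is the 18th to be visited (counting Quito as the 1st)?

Accra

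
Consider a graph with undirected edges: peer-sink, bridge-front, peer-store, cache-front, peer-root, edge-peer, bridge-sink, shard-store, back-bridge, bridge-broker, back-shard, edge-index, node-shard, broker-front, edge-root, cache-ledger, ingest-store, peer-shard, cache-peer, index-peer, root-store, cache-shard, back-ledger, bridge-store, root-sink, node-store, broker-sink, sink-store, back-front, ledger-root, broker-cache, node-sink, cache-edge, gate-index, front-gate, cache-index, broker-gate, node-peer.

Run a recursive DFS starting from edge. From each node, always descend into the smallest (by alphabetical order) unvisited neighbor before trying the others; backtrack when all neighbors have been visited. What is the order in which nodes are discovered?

edge cache broker bridge back front gate index peer node shard store ingest root ledger sink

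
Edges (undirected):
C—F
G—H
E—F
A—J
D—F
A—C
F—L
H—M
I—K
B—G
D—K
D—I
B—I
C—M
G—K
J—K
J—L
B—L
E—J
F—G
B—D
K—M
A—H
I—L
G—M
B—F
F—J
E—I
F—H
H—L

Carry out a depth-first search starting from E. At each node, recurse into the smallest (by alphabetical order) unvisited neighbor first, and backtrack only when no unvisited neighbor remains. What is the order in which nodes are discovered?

Visit E
E → F
F → B
B → D
D → I
I → K
K → G
G → H
H → A
A → C
C → M
A → J
J → L

E -> F -> B -> D -> I -> K -> G -> H -> A -> C -> M -> J -> L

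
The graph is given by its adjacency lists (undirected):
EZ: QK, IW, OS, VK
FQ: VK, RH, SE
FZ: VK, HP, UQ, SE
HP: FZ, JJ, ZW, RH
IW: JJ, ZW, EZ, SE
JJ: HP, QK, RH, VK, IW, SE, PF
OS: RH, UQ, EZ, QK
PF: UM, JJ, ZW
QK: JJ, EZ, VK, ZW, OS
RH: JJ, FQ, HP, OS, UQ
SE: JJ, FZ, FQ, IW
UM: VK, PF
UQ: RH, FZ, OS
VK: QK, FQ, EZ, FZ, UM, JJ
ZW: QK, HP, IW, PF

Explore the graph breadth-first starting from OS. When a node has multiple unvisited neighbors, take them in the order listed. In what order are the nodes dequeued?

OS, RH, UQ, EZ, QK, JJ, FQ, HP, FZ, IW, VK, ZW, SE, PF, UM

Visit OS; enqueue RH, UQ, EZ, QK → queue [RH, UQ, EZ, QK]
Visit RH; enqueue JJ, FQ, HP → queue [UQ, EZ, QK, JJ, FQ, HP]
Visit UQ; enqueue FZ → queue [EZ, QK, JJ, FQ, HP, FZ]
Visit EZ; enqueue IW, VK → queue [QK, JJ, FQ, HP, FZ, IW, VK]
Visit QK; enqueue ZW → queue [JJ, FQ, HP, FZ, IW, VK, ZW]
Visit JJ; enqueue SE, PF → queue [FQ, HP, FZ, IW, VK, ZW, SE, PF]
Visit FQ → queue [HP, FZ, IW, VK, ZW, SE, PF]
Visit HP → queue [FZ, IW, VK, ZW, SE, PF]
Visit FZ → queue [IW, VK, ZW, SE, PF]
Visit IW → queue [VK, ZW, SE, PF]
Visit VK; enqueue UM → queue [ZW, SE, PF, UM]
Visit ZW → queue [SE, PF, UM]
Visit SE → queue [PF, UM]
Visit PF → queue [UM]
Visit UM → queue []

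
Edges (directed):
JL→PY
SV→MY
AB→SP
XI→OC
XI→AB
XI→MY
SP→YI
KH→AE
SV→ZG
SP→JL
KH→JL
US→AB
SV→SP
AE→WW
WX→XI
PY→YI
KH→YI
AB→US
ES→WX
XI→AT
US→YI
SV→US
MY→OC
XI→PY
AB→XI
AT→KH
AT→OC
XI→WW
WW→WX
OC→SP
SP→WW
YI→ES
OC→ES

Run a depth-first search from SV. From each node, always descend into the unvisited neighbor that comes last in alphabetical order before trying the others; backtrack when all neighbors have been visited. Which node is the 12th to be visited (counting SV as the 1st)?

JL

Visit SV
SV → ZG
SV → US
US → YI
YI → ES
ES → WX
WX → XI
XI → WW
XI → PY
XI → OC
OC → SP
SP → JL
XI → MY
XI → AT
AT → KH
KH → AE
XI → AB

Visit order: SV, ZG, US, YI, ES, WX, XI, WW, PY, OC, SP, JL, MY, AT, KH, AE, AB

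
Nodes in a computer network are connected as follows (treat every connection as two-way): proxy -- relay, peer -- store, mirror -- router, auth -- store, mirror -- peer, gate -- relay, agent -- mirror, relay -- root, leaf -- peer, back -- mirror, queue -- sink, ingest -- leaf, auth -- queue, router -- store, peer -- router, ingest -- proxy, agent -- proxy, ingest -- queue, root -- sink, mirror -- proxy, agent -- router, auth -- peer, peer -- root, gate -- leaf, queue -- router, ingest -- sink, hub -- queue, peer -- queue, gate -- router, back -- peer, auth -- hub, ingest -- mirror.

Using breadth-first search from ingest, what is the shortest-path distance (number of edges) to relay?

Level 0: ingest
Level 1: leaf, mirror, proxy, queue, sink
Level 2: agent, auth, back, gate, hub, peer, relay, root, router
Level 3: store
relay first appears at level 2.

2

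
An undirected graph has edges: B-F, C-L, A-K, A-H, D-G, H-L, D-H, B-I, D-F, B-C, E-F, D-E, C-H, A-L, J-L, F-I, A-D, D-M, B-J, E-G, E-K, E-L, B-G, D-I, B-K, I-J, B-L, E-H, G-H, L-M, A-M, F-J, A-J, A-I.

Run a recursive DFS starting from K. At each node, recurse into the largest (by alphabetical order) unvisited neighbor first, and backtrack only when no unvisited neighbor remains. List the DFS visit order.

Visit K
K → E
E → L
L → M
M → D
D → I
I → J
J → F
F → B
B → G
G → H
H → C
H → A

K, E, L, M, D, I, J, F, B, G, H, C, A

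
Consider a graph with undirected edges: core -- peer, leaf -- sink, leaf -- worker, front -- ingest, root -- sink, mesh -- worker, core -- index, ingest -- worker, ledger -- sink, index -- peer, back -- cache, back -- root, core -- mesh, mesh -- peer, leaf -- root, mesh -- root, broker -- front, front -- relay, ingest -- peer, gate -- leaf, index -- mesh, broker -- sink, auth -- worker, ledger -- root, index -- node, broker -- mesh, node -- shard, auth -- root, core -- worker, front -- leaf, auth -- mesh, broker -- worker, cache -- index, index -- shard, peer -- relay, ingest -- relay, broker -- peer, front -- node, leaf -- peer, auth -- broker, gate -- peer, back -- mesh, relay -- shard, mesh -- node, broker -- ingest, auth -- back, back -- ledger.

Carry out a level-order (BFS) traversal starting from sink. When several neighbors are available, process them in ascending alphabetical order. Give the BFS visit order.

sink, broker, leaf, ledger, root, auth, front, ingest, mesh, peer, worker, gate, back, node, relay, core, index, cache, shard

Visit sink; enqueue broker, leaf, ledger, root → queue [broker, leaf, ledger, root]
Visit broker; enqueue auth, front, ingest, mesh, peer, worker → queue [leaf, ledger, root, auth, front, ingest, mesh, peer, worker]
Visit leaf; enqueue gate → queue [ledger, root, auth, front, ingest, mesh, peer, worker, gate]
Visit ledger; enqueue back → queue [root, auth, front, ingest, mesh, peer, worker, gate, back]
Visit root → queue [auth, front, ingest, mesh, peer, worker, gate, back]
Visit auth → queue [front, ingest, mesh, peer, worker, gate, back]
Visit front; enqueue node, relay → queue [ingest, mesh, peer, worker, gate, back, node, relay]
Visit ingest → queue [mesh, peer, worker, gate, back, node, relay]
Visit mesh; enqueue core, index → queue [peer, worker, gate, back, node, relay, core, index]
Visit peer → queue [worker, gate, back, node, relay, core, index]
Visit worker → queue [gate, back, node, relay, core, index]
Visit gate → queue [back, node, relay, core, index]
Visit back; enqueue cache → queue [node, relay, core, index, cache]
Visit node; enqueue shard → queue [relay, core, index, cache, shard]
Visit relay → queue [core, index, cache, shard]
Visit core → queue [index, cache, shard]
Visit index → queue [cache, shard]
Visit cache → queue [shard]
Visit shard → queue []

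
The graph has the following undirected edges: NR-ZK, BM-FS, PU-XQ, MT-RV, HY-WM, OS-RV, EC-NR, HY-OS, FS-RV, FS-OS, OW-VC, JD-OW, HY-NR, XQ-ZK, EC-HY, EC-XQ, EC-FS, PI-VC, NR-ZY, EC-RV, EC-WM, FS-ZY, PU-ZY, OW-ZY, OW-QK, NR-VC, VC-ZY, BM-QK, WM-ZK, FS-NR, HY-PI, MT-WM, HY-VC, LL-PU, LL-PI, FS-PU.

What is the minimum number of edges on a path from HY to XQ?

Level 0: HY
Level 1: EC, NR, OS, PI, VC, WM
Level 2: FS, LL, MT, OW, RV, XQ, ZK, ZY
Level 3: BM, JD, PU, QK
XQ first appears at level 2.

2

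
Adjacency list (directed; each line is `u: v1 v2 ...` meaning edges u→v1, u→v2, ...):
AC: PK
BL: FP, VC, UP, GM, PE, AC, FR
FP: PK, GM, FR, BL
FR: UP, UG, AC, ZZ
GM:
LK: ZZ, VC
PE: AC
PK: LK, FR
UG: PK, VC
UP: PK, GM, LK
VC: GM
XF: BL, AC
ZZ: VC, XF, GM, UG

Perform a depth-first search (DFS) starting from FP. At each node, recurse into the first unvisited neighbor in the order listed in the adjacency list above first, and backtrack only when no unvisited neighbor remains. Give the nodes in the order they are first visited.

Visit FP
FP → PK
PK → LK
LK → ZZ
ZZ → VC
VC → GM
ZZ → XF
XF → BL
BL → UP
BL → PE
PE → AC
BL → FR
FR → UG

FP -> PK -> LK -> ZZ -> VC -> GM -> XF -> BL -> UP -> PE -> AC -> FR -> UG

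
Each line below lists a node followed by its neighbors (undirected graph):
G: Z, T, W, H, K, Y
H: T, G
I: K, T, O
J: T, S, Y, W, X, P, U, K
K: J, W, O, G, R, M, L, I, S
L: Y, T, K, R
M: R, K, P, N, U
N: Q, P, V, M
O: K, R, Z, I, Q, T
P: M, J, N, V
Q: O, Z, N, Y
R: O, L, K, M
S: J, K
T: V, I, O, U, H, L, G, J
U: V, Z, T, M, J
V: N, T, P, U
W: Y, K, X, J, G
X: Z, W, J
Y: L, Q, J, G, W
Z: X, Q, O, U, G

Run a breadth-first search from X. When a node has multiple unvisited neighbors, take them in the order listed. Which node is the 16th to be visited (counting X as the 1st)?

I

Visit X; enqueue Z, W, J → queue [Z, W, J]
Visit Z; enqueue Q, O, U, G → queue [W, J, Q, O, U, G]
Visit W; enqueue Y, K → queue [J, Q, O, U, G, Y, K]
Visit J; enqueue T, S, P → queue [Q, O, U, G, Y, K, T, S, P]
Visit Q; enqueue N → queue [O, U, G, Y, K, T, S, P, N]
Visit O; enqueue R, I → queue [U, G, Y, K, T, S, P, N, R, I]
Visit U; enqueue V, M → queue [G, Y, K, T, S, P, N, R, I, V, M]
Visit G; enqueue H → queue [Y, K, T, S, P, N, R, I, V, M, H]
Visit Y; enqueue L → queue [K, T, S, P, N, R, I, V, M, H, L]
Visit K → queue [T, S, P, N, R, I, V, M, H, L]
Visit T → queue [S, P, N, R, I, V, M, H, L]
Visit S → queue [P, N, R, I, V, M, H, L]
Visit P → queue [N, R, I, V, M, H, L]
Visit N → queue [R, I, V, M, H, L]
Visit R → queue [I, V, M, H, L]
Visit I → queue [V, M, H, L]
Visit V → queue [M, H, L]
Visit M → queue [H, L]
Visit H → queue [L]
Visit L → queue []

Visit order: X, Z, W, J, Q, O, U, G, Y, K, T, S, P, N, R, I, V, M, H, L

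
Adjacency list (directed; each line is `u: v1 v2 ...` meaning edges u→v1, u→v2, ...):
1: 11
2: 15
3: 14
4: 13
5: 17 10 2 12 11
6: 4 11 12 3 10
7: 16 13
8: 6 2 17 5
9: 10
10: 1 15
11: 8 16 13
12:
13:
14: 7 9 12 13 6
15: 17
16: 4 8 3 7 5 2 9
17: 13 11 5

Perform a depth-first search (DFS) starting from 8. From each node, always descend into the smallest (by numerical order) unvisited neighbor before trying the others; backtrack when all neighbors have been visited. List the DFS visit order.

8, 2, 15, 17, 5, 10, 1, 11, 13, 16, 3, 14, 6, 4, 12, 7, 9

Visit 8
8 → 2
2 → 15
15 → 17
17 → 5
5 → 10
10 → 1
1 → 11
11 → 13
11 → 16
16 → 3
3 → 14
14 → 6
6 → 4
6 → 12
14 → 7
14 → 9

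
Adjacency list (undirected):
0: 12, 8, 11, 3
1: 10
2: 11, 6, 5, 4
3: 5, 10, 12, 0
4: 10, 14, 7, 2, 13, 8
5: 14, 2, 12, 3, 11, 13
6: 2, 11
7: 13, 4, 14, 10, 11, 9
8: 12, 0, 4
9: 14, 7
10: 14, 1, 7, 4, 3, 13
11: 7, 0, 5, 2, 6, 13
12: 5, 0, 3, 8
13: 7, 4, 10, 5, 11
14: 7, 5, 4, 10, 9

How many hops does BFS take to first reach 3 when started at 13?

2

Level 0: 13
Level 1: 4, 5, 7, 10, 11
Level 2: 0, 1, 2, 3, 6, 8, 9, 12, 14
3 first appears at level 2.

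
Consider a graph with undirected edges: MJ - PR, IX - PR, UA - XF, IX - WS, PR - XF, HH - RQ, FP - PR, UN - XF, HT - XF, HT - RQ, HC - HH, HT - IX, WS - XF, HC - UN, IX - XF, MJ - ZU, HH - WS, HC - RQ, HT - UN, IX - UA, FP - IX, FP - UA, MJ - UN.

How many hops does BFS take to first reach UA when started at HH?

3

Level 0: HH
Level 1: HC, RQ, WS
Level 2: HT, IX, UN, XF
Level 3: FP, MJ, PR, UA
Level 4: ZU
UA first appears at level 3.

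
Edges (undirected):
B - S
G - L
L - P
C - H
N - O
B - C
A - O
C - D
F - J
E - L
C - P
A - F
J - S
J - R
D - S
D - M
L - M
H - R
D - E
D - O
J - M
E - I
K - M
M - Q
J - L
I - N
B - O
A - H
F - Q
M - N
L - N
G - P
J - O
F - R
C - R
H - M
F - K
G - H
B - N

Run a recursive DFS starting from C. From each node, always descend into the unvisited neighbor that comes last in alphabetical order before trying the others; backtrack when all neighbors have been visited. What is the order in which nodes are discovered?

Visit C
C → R
R → J
J → S
S → D
D → O
O → N
N → M
M → Q
Q → F
F → K
F → A
A → H
H → G
G → P
P → L
L → E
E → I
N → B

C → R → J → S → D → O → N → M → Q → F → K → A → H → G → P → L → E → I → B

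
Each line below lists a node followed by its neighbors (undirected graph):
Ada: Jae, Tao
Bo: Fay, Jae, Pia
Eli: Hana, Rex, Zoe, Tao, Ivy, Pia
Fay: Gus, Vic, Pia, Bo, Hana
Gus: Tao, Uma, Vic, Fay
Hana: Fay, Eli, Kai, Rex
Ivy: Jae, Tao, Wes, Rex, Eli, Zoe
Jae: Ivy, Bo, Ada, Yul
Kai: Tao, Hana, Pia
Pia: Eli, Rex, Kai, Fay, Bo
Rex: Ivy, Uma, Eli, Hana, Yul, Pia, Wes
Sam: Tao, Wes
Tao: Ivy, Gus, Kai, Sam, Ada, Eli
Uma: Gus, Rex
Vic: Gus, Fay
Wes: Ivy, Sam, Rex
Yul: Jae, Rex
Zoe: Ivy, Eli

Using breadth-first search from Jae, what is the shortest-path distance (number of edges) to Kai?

3

Level 0: Jae
Level 1: Ada, Bo, Ivy, Yul
Level 2: Eli, Fay, Pia, Rex, Tao, Wes, Zoe
Level 3: Gus, Hana, Kai, Sam, Uma, Vic
Kai first appears at level 3.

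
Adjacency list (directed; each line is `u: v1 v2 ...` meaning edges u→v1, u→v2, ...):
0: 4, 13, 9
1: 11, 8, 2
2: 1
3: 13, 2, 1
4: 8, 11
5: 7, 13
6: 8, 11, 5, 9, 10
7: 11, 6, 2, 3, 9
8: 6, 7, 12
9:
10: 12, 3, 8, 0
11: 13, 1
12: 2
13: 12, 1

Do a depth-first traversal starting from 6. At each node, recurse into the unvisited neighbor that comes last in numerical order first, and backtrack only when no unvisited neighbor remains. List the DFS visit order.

Visit 6
6 → 11
11 → 13
13 → 12
12 → 2
2 → 1
1 → 8
8 → 7
7 → 9
7 → 3
6 → 10
10 → 0
0 → 4
6 → 5

6 → 11 → 13 → 12 → 2 → 1 → 8 → 7 → 9 → 3 → 10 → 0 → 4 → 5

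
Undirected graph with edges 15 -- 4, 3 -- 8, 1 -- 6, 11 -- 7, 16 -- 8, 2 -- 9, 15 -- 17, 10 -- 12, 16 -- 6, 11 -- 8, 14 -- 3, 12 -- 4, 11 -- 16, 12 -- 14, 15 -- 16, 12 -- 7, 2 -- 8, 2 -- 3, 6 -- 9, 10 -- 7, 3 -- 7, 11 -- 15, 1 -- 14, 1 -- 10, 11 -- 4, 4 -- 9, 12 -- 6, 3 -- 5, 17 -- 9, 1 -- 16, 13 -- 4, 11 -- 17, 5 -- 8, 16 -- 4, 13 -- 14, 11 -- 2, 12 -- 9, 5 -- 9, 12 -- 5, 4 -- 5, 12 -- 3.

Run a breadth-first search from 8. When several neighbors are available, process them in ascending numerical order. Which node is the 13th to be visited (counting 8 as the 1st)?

Visit 8; enqueue 2, 3, 5, 11, 16 → queue [2, 3, 5, 11, 16]
Visit 2; enqueue 9 → queue [3, 5, 11, 16, 9]
Visit 3; enqueue 7, 12, 14 → queue [5, 11, 16, 9, 7, 12, 14]
Visit 5; enqueue 4 → queue [11, 16, 9, 7, 12, 14, 4]
Visit 11; enqueue 15, 17 → queue [16, 9, 7, 12, 14, 4, 15, 17]
Visit 16; enqueue 1, 6 → queue [9, 7, 12, 14, 4, 15, 17, 1, 6]
Visit 9 → queue [7, 12, 14, 4, 15, 17, 1, 6]
Visit 7; enqueue 10 → queue [12, 14, 4, 15, 17, 1, 6, 10]
Visit 12 → queue [14, 4, 15, 17, 1, 6, 10]
Visit 14; enqueue 13 → queue [4, 15, 17, 1, 6, 10, 13]
Visit 4 → queue [15, 17, 1, 6, 10, 13]
Visit 15 → queue [17, 1, 6, 10, 13]
Visit 17 → queue [1, 6, 10, 13]
Visit 1 → queue [6, 10, 13]
Visit 6 → queue [10, 13]
Visit 10 → queue [13]
Visit 13 → queue []

Visit order: 8, 2, 3, 5, 11, 16, 9, 7, 12, 14, 4, 15, 17, 1, 6, 10, 13

17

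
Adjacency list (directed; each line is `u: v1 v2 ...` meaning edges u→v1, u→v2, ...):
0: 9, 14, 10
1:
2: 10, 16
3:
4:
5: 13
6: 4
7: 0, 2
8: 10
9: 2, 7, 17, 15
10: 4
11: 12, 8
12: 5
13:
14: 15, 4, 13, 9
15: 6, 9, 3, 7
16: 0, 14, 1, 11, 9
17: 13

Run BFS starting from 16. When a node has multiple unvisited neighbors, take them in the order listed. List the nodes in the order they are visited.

16 -> 0 -> 14 -> 1 -> 11 -> 9 -> 10 -> 15 -> 4 -> 13 -> 12 -> 8 -> 2 -> 7 -> 17 -> 6 -> 3 -> 5

Visit 16; enqueue 0, 14, 1, 11, 9 → queue [0, 14, 1, 11, 9]
Visit 0; enqueue 10 → queue [14, 1, 11, 9, 10]
Visit 14; enqueue 15, 4, 13 → queue [1, 11, 9, 10, 15, 4, 13]
Visit 1 → queue [11, 9, 10, 15, 4, 13]
Visit 11; enqueue 12, 8 → queue [9, 10, 15, 4, 13, 12, 8]
Visit 9; enqueue 2, 7, 17 → queue [10, 15, 4, 13, 12, 8, 2, 7, 17]
Visit 10 → queue [15, 4, 13, 12, 8, 2, 7, 17]
Visit 15; enqueue 6, 3 → queue [4, 13, 12, 8, 2, 7, 17, 6, 3]
Visit 4 → queue [13, 12, 8, 2, 7, 17, 6, 3]
Visit 13 → queue [12, 8, 2, 7, 17, 6, 3]
Visit 12; enqueue 5 → queue [8, 2, 7, 17, 6, 3, 5]
Visit 8 → queue [2, 7, 17, 6, 3, 5]
Visit 2 → queue [7, 17, 6, 3, 5]
Visit 7 → queue [17, 6, 3, 5]
Visit 17 → queue [6, 3, 5]
Visit 6 → queue [3, 5]
Visit 3 → queue [5]
Visit 5 → queue []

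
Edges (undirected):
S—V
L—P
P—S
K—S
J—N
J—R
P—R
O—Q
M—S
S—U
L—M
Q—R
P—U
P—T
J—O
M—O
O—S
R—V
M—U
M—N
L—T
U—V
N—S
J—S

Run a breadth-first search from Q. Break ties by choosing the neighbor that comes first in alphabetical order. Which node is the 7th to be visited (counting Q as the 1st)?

Visit Q; enqueue O, R → queue [O, R]
Visit O; enqueue J, M, S → queue [R, J, M, S]
Visit R; enqueue P, V → queue [J, M, S, P, V]
Visit J; enqueue N → queue [M, S, P, V, N]
Visit M; enqueue L, U → queue [S, P, V, N, L, U]
Visit S; enqueue K → queue [P, V, N, L, U, K]
Visit P; enqueue T → queue [V, N, L, U, K, T]
Visit V → queue [N, L, U, K, T]
Visit N → queue [L, U, K, T]
Visit L → queue [U, K, T]
Visit U → queue [K, T]
Visit K → queue [T]
Visit T → queue []

Visit order: Q, O, R, J, M, S, P, V, N, L, U, K, T

P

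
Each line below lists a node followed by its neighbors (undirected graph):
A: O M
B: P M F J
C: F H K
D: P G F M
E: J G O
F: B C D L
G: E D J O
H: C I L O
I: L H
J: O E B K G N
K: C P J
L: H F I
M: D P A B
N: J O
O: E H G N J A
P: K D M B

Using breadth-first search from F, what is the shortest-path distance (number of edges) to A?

3

Level 0: F
Level 1: B, C, D, L
Level 2: G, H, I, J, K, M, P
Level 3: A, E, N, O
A first appears at level 3.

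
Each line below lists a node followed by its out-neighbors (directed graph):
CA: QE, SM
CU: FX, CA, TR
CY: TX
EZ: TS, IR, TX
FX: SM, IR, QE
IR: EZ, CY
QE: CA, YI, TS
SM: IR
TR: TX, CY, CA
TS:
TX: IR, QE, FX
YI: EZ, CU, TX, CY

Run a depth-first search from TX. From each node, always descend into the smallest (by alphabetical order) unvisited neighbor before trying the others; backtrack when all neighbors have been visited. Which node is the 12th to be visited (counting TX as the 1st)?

Visit TX
TX → FX
FX → IR
IR → CY
IR → EZ
EZ → TS
FX → QE
QE → CA
CA → SM
QE → YI
YI → CU
CU → TR

Visit order: TX, FX, IR, CY, EZ, TS, QE, CA, SM, YI, CU, TR

TR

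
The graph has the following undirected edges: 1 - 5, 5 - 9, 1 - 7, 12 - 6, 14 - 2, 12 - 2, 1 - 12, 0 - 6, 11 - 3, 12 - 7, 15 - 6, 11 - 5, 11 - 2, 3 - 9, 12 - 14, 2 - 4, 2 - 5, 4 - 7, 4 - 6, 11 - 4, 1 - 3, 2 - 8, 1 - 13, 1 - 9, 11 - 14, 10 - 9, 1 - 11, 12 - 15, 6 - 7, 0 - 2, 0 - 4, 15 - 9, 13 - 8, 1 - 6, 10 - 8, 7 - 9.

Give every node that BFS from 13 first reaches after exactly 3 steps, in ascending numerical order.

Level 0: 13
Level 1: 1, 8
Level 2: 2, 3, 5, 6, 7, 9, 10, 11, 12
Level 3: 0, 4, 14, 15

0, 4, 14, 15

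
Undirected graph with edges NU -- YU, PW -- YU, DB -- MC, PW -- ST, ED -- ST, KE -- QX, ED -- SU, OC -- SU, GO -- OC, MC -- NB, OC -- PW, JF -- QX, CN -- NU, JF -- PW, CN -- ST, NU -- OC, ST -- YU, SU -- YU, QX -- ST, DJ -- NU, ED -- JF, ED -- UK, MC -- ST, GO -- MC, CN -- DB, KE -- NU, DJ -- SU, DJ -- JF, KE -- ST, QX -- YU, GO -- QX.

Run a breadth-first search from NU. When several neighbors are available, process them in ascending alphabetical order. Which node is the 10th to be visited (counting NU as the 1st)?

Visit NU; enqueue CN, DJ, KE, OC, YU → queue [CN, DJ, KE, OC, YU]
Visit CN; enqueue DB, ST → queue [DJ, KE, OC, YU, DB, ST]
Visit DJ; enqueue JF, SU → queue [KE, OC, YU, DB, ST, JF, SU]
Visit KE; enqueue QX → queue [OC, YU, DB, ST, JF, SU, QX]
Visit OC; enqueue GO, PW → queue [YU, DB, ST, JF, SU, QX, GO, PW]
Visit YU → queue [DB, ST, JF, SU, QX, GO, PW]
Visit DB; enqueue MC → queue [ST, JF, SU, QX, GO, PW, MC]
Visit ST; enqueue ED → queue [JF, SU, QX, GO, PW, MC, ED]
Visit JF → queue [SU, QX, GO, PW, MC, ED]
Visit SU → queue [QX, GO, PW, MC, ED]
Visit QX → queue [GO, PW, MC, ED]
Visit GO → queue [PW, MC, ED]
Visit PW → queue [MC, ED]
Visit MC; enqueue NB → queue [ED, NB]
Visit ED; enqueue UK → queue [NB, UK]
Visit NB → queue [UK]
Visit UK → queue []

Visit order: NU, CN, DJ, KE, OC, YU, DB, ST, JF, SU, QX, GO, PW, MC, ED, NB, UK

SU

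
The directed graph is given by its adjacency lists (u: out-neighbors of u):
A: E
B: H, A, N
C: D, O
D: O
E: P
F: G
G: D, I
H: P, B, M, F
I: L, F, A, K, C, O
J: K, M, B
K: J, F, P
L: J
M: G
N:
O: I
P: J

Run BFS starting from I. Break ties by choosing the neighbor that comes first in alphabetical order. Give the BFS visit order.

I, A, C, F, K, L, O, E, D, G, J, P, B, M, H, N

Visit I; enqueue A, C, F, K, L, O → queue [A, C, F, K, L, O]
Visit A; enqueue E → queue [C, F, K, L, O, E]
Visit C; enqueue D → queue [F, K, L, O, E, D]
Visit F; enqueue G → queue [K, L, O, E, D, G]
Visit K; enqueue J, P → queue [L, O, E, D, G, J, P]
Visit L → queue [O, E, D, G, J, P]
Visit O → queue [E, D, G, J, P]
Visit E → queue [D, G, J, P]
Visit D → queue [G, J, P]
Visit G → queue [J, P]
Visit J; enqueue B, M → queue [P, B, M]
Visit P → queue [B, M]
Visit B; enqueue H, N → queue [M, H, N]
Visit M → queue [H, N]
Visit H → queue [N]
Visit N → queue []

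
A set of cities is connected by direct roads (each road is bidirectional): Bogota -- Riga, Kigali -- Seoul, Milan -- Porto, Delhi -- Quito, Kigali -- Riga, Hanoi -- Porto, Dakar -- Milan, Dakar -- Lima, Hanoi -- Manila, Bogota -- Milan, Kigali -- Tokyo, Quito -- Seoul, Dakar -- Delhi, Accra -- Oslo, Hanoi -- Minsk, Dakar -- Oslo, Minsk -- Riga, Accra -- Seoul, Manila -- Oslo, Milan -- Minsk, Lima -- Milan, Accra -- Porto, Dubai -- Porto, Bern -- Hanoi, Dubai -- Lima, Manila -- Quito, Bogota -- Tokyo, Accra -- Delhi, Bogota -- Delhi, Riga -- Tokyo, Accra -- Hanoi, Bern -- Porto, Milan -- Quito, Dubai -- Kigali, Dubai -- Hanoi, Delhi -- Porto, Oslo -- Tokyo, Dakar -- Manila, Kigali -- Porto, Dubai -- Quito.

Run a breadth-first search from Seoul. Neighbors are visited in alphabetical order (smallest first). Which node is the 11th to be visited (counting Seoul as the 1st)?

Tokyo

Visit Seoul; enqueue Accra, Kigali, Quito → queue [Accra, Kigali, Quito]
Visit Accra; enqueue Delhi, Hanoi, Oslo, Porto → queue [Kigali, Quito, Delhi, Hanoi, Oslo, Porto]
Visit Kigali; enqueue Dubai, Riga, Tokyo → queue [Quito, Delhi, Hanoi, Oslo, Porto, Dubai, Riga, Tokyo]
Visit Quito; enqueue Manila, Milan → queue [Delhi, Hanoi, Oslo, Porto, Dubai, Riga, Tokyo, Manila, Milan]
Visit Delhi; enqueue Bogota, Dakar → queue [Hanoi, Oslo, Porto, Dubai, Riga, Tokyo, Manila, Milan, Bogota, Dakar]
Visit Hanoi; enqueue Bern, Minsk → queue [Oslo, Porto, Dubai, Riga, Tokyo, Manila, Milan, Bogota, Dakar, Bern, Minsk]
Visit Oslo → queue [Porto, Dubai, Riga, Tokyo, Manila, Milan, Bogota, Dakar, Bern, Minsk]
Visit Porto → queue [Dubai, Riga, Tokyo, Manila, Milan, Bogota, Dakar, Bern, Minsk]
Visit Dubai; enqueue Lima → queue [Riga, Tokyo, Manila, Milan, Bogota, Dakar, Bern, Minsk, Lima]
Visit Riga → queue [Tokyo, Manila, Milan, Bogota, Dakar, Bern, Minsk, Lima]
Visit Tokyo → queue [Manila, Milan, Bogota, Dakar, Bern, Minsk, Lima]
Visit Manila → queue [Milan, Bogota, Dakar, Bern, Minsk, Lima]
Visit Milan → queue [Bogota, Dakar, Bern, Minsk, Lima]
Visit Bogota → queue [Dakar, Bern, Minsk, Lima]
Visit Dakar → queue [Bern, Minsk, Lima]
Visit Bern → queue [Minsk, Lima]
Visit Minsk → queue [Lima]
Visit Lima → queue []

Visit order: Seoul, Accra, Kigali, Quito, Delhi, Hanoi, Oslo, Porto, Dubai, Riga, Tokyo, Manila, Milan, Bogota, Dakar, Bern, Minsk, Lima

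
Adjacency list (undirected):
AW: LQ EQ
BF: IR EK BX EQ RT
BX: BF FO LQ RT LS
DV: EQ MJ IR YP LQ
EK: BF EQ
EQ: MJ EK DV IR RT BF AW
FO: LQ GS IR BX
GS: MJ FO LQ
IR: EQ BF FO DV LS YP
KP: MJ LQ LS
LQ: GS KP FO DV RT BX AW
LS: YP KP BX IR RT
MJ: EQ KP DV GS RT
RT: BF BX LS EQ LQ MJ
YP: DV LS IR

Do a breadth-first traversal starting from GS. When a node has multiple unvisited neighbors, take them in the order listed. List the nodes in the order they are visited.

GS -> MJ -> FO -> LQ -> EQ -> KP -> DV -> RT -> IR -> BX -> AW -> EK -> BF -> LS -> YP

Visit GS; enqueue MJ, FO, LQ → queue [MJ, FO, LQ]
Visit MJ; enqueue EQ, KP, DV, RT → queue [FO, LQ, EQ, KP, DV, RT]
Visit FO; enqueue IR, BX → queue [LQ, EQ, KP, DV, RT, IR, BX]
Visit LQ; enqueue AW → queue [EQ, KP, DV, RT, IR, BX, AW]
Visit EQ; enqueue EK, BF → queue [KP, DV, RT, IR, BX, AW, EK, BF]
Visit KP; enqueue LS → queue [DV, RT, IR, BX, AW, EK, BF, LS]
Visit DV; enqueue YP → queue [RT, IR, BX, AW, EK, BF, LS, YP]
Visit RT → queue [IR, BX, AW, EK, BF, LS, YP]
Visit IR → queue [BX, AW, EK, BF, LS, YP]
Visit BX → queue [AW, EK, BF, LS, YP]
Visit AW → queue [EK, BF, LS, YP]
Visit EK → queue [BF, LS, YP]
Visit BF → queue [LS, YP]
Visit LS → queue [YP]
Visit YP → queue []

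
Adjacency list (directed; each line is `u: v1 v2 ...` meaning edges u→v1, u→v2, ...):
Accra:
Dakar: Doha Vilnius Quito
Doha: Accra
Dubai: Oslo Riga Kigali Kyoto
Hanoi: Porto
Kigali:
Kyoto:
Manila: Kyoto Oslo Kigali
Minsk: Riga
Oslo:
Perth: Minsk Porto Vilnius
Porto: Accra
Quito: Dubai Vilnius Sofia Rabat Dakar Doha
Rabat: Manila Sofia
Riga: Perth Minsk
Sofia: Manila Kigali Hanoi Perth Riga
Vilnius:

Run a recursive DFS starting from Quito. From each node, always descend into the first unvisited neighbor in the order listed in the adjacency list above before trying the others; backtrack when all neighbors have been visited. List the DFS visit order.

Quito → Dubai → Oslo → Riga → Perth → Minsk → Porto → Accra → Vilnius → Kigali → Kyoto → Sofia → Manila → Hanoi → Rabat → Dakar → Doha

Visit Quito
Quito → Dubai
Dubai → Oslo
Dubai → Riga
Riga → Perth
Perth → Minsk
Perth → Porto
Porto → Accra
Perth → Vilnius
Dubai → Kigali
Dubai → Kyoto
Quito → Sofia
Sofia → Manila
Sofia → Hanoi
Quito → Rabat
Quito → Dakar
Dakar → Doha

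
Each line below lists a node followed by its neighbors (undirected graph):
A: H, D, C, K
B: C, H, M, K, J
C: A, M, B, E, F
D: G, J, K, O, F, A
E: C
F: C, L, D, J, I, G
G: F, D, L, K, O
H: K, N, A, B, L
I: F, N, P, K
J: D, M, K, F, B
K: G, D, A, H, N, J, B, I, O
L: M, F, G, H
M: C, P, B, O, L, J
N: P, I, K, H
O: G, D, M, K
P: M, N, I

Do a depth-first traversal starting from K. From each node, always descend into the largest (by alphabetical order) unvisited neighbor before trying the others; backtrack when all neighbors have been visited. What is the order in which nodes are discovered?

Visit K
K → O
O → M
M → P
P → N
N → I
I → F
F → L
L → H
H → B
B → J
J → D
D → G
D → A
A → C
C → E

K O M P N I F L H B J D G A C E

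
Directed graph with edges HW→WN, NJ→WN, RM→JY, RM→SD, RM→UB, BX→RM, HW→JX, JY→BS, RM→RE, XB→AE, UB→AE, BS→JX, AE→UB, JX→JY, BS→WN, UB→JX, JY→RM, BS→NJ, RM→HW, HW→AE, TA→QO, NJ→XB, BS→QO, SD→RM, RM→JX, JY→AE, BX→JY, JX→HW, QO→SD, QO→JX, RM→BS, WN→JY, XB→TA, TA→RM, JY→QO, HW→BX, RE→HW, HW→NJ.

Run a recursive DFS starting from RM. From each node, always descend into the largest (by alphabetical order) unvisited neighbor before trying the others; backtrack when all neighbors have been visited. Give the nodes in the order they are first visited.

Visit RM
RM → UB
UB → JX
JX → JY
JY → QO
QO → SD
JY → BS
BS → WN
BS → NJ
NJ → XB
XB → TA
XB → AE
JX → HW
HW → BX
RM → RE

RM, UB, JX, JY, QO, SD, BS, WN, NJ, XB, TA, AE, HW, BX, RE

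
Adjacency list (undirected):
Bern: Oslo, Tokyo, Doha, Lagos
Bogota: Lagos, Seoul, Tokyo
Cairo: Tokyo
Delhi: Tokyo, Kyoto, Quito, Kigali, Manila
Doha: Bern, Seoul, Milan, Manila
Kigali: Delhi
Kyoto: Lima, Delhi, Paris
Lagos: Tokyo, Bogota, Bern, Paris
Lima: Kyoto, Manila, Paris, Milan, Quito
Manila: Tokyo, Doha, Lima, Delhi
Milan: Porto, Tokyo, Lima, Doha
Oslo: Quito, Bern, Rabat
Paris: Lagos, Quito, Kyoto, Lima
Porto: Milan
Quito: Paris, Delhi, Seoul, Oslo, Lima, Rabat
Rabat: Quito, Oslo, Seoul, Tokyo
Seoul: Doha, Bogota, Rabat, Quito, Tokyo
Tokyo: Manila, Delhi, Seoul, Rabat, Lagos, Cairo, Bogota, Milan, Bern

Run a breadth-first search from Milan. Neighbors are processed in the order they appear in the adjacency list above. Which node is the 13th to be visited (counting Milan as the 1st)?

Visit Milan; enqueue Porto, Tokyo, Lima, Doha → queue [Porto, Tokyo, Lima, Doha]
Visit Porto → queue [Tokyo, Lima, Doha]
Visit Tokyo; enqueue Manila, Delhi, Seoul, Rabat, Lagos, Cairo, Bogota, Bern → queue [Lima, Doha, Manila, Delhi, Seoul, Rabat, Lagos, Cairo, Bogota, Bern]
Visit Lima; enqueue Kyoto, Paris, Quito → queue [Doha, Manila, Delhi, Seoul, Rabat, Lagos, Cairo, Bogota, Bern, Kyoto, Paris, Quito]
Visit Doha → queue [Manila, Delhi, Seoul, Rabat, Lagos, Cairo, Bogota, Bern, Kyoto, Paris, Quito]
Visit Manila → queue [Delhi, Seoul, Rabat, Lagos, Cairo, Bogota, Bern, Kyoto, Paris, Quito]
Visit Delhi; enqueue Kigali → queue [Seoul, Rabat, Lagos, Cairo, Bogota, Bern, Kyoto, Paris, Quito, Kigali]
Visit Seoul → queue [Rabat, Lagos, Cairo, Bogota, Bern, Kyoto, Paris, Quito, Kigali]
Visit Rabat; enqueue Oslo → queue [Lagos, Cairo, Bogota, Bern, Kyoto, Paris, Quito, Kigali, Oslo]
Visit Lagos → queue [Cairo, Bogota, Bern, Kyoto, Paris, Quito, Kigali, Oslo]
Visit Cairo → queue [Bogota, Bern, Kyoto, Paris, Quito, Kigali, Oslo]
Visit Bogota → queue [Bern, Kyoto, Paris, Quito, Kigali, Oslo]
Visit Bern → queue [Kyoto, Paris, Quito, Kigali, Oslo]
Visit Kyoto → queue [Paris, Quito, Kigali, Oslo]
Visit Paris → queue [Quito, Kigali, Oslo]
Visit Quito → queue [Kigali, Oslo]
Visit Kigali → queue [Oslo]
Visit Oslo → queue []

Visit order: Milan, Porto, Tokyo, Lima, Doha, Manila, Delhi, Seoul, Rabat, Lagos, Cairo, Bogota, Bern, Kyoto, Paris, Quito, Kigali, Oslo

Bern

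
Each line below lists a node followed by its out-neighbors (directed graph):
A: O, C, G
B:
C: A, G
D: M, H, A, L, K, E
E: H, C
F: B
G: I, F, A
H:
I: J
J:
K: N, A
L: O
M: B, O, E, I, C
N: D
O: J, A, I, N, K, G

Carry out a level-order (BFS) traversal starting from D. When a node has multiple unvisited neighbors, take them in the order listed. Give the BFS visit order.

D → M → H → A → L → K → E → B → O → I → C → G → N → J → F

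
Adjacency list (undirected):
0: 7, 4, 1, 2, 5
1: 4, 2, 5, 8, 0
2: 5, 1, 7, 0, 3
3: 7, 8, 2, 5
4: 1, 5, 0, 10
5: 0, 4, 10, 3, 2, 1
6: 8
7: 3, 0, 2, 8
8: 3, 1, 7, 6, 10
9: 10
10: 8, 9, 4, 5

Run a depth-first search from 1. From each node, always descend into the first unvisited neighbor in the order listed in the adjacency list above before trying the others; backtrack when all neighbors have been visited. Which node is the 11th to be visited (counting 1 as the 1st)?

Visit 1
1 → 4
4 → 5
5 → 0
0 → 7
7 → 3
3 → 8
8 → 6
8 → 10
10 → 9
3 → 2

Visit order: 1, 4, 5, 0, 7, 3, 8, 6, 10, 9, 2

2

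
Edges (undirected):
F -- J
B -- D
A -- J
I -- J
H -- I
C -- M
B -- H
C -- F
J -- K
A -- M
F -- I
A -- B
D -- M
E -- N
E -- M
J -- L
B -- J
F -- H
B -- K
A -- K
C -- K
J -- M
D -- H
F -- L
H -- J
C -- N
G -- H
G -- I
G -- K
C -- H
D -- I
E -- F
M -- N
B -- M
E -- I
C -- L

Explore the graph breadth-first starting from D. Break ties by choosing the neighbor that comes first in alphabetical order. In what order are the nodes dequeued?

D -> B -> H -> I -> M -> A -> J -> K -> C -> F -> G -> E -> N -> L

Visit D; enqueue B, H, I, M → queue [B, H, I, M]
Visit B; enqueue A, J, K → queue [H, I, M, A, J, K]
Visit H; enqueue C, F, G → queue [I, M, A, J, K, C, F, G]
Visit I; enqueue E → queue [M, A, J, K, C, F, G, E]
Visit M; enqueue N → queue [A, J, K, C, F, G, E, N]
Visit A → queue [J, K, C, F, G, E, N]
Visit J; enqueue L → queue [K, C, F, G, E, N, L]
Visit K → queue [C, F, G, E, N, L]
Visit C → queue [F, G, E, N, L]
Visit F → queue [G, E, N, L]
Visit G → queue [E, N, L]
Visit E → queue [N, L]
Visit N → queue [L]
Visit L → queue []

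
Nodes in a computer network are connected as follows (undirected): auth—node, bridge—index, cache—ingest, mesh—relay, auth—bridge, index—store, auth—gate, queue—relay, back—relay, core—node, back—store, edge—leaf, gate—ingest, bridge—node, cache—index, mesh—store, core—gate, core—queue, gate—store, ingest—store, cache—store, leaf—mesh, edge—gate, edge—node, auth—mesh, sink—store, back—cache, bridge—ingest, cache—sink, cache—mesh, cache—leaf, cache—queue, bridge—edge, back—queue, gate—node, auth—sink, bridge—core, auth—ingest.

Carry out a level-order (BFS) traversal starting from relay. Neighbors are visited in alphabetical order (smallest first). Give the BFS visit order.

Visit relay; enqueue back, mesh, queue → queue [back, mesh, queue]
Visit back; enqueue cache, store → queue [mesh, queue, cache, store]
Visit mesh; enqueue auth, leaf → queue [queue, cache, store, auth, leaf]
Visit queue; enqueue core → queue [cache, store, auth, leaf, core]
Visit cache; enqueue index, ingest, sink → queue [store, auth, leaf, core, index, ingest, sink]
Visit store; enqueue gate → queue [auth, leaf, core, index, ingest, sink, gate]
Visit auth; enqueue bridge, node → queue [leaf, core, index, ingest, sink, gate, bridge, node]
Visit leaf; enqueue edge → queue [core, index, ingest, sink, gate, bridge, node, edge]
Visit core → queue [index, ingest, sink, gate, bridge, node, edge]
Visit index → queue [ingest, sink, gate, bridge, node, edge]
Visit ingest → queue [sink, gate, bridge, node, edge]
Visit sink → queue [gate, bridge, node, edge]
Visit gate → queue [bridge, node, edge]
Visit bridge → queue [node, edge]
Visit node → queue [edge]
Visit edge → queue []

relay, back, mesh, queue, cache, store, auth, leaf, core, index, ingest, sink, gate, bridge, node, edge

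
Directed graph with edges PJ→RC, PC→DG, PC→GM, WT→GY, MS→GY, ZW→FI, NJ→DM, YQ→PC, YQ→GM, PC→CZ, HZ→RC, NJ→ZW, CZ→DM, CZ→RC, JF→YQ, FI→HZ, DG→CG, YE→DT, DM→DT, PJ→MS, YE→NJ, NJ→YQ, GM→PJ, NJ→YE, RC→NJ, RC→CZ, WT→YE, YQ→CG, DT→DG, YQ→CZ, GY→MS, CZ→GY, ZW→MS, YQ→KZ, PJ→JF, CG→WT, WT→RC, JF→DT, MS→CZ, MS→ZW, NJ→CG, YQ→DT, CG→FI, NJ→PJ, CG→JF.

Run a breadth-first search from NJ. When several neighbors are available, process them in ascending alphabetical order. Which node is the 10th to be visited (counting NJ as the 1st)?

WT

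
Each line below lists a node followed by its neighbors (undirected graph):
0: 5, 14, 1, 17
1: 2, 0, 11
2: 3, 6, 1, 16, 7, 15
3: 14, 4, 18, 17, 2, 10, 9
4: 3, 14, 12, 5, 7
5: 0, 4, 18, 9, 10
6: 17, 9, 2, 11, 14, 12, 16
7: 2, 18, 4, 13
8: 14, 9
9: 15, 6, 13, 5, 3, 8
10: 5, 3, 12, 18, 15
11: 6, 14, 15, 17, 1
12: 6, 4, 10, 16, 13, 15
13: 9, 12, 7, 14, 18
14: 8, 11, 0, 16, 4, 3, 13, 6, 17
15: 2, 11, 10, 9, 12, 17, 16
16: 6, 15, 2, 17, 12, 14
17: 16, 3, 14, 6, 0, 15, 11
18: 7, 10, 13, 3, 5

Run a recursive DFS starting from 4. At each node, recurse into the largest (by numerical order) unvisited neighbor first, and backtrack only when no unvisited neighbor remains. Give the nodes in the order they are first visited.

Visit 4
4 → 14
14 → 17
17 → 16
16 → 15
15 → 12
12 → 13
13 → 18
18 → 10
10 → 5
5 → 9
9 → 8
9 → 6
6 → 11
11 → 1
1 → 2
2 → 7
2 → 3
1 → 0

4 14 17 16 15 12 13 18 10 5 9 8 6 11 1 2 7 3 0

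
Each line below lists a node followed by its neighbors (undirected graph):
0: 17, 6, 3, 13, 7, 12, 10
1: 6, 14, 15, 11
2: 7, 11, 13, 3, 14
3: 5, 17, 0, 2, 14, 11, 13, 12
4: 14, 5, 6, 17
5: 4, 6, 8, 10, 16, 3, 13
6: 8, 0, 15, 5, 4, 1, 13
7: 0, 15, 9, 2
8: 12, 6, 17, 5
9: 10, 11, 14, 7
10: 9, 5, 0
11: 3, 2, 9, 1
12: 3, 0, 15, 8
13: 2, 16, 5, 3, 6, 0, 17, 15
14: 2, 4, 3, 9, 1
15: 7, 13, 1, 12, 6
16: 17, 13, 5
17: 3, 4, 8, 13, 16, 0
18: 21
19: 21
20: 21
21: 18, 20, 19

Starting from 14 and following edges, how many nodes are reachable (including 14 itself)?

BFS from 14 visits: 14, 9, 4, 3, 2, 1, 11, 10, 7, 17, 6, 5, 13, 12, 0, 15, 16, 8
Reachable nodes: 18 of 22 total.

18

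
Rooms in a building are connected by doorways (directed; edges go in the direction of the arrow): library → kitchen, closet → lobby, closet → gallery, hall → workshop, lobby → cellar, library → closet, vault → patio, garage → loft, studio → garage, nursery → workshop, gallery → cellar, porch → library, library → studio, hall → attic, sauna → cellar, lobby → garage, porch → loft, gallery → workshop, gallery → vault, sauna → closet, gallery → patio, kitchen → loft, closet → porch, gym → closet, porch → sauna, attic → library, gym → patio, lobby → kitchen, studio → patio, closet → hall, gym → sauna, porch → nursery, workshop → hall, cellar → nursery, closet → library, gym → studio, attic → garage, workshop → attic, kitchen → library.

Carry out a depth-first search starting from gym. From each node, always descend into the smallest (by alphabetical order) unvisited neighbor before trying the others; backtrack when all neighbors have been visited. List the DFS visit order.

gym → closet → gallery → cellar → nursery → workshop → attic → garage → loft → library → kitchen → studio → patio → hall → vault → lobby → porch → sauna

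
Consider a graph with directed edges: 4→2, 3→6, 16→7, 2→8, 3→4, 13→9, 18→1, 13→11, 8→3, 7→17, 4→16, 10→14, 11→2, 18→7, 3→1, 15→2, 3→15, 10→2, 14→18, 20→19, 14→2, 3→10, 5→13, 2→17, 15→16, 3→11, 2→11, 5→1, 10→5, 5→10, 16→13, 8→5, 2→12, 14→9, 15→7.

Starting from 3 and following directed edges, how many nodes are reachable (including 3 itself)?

BFS from 3 visits: 3, 15, 11, 10, 6, 4, 1, 16, 7, 2, 14, 5, 13, 17, 12, 8, 18, 9
Reachable nodes: 18 of 20 total.

18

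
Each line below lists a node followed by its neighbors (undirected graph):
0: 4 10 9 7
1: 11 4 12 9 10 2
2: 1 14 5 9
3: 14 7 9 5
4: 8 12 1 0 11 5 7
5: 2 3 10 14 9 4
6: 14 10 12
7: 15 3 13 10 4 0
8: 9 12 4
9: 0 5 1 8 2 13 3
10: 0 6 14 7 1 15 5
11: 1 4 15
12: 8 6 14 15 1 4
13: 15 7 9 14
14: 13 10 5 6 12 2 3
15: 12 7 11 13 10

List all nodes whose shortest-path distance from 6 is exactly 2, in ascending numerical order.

Level 0: 6
Level 1: 10, 12, 14
Level 2: 0, 1, 2, 3, 4, 5, 7, 8, 13, 15
Level 3: 9, 11

0, 1, 2, 3, 4, 5, 7, 8, 13, 15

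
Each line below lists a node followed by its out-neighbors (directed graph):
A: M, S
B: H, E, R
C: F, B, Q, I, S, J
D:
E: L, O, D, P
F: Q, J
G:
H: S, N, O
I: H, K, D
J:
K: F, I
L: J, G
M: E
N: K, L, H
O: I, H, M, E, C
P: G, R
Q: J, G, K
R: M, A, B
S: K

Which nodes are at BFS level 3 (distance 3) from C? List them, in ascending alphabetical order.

A, L, M, N, O, P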